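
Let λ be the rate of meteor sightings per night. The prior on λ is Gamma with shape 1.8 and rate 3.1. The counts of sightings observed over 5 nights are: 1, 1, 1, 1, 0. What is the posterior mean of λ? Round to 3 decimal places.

Posterior mean ≈ 0.716

The Poisson likelihood adds the total count to the shape and the number of exposure periods to the rate. Here ∑xᵢ = 4 and n = 5, so shape 1.8→5.8 and rate 3.1→8.1.
E[λ | data] = 5.8/8.1 = 0.716.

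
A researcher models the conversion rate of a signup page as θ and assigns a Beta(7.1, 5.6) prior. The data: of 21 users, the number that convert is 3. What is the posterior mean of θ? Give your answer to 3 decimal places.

Observing 3 successes and 18 failures updates Beta(7.1, 5.6) by adding the success and failure counts to the two shape parameters: α = 7.1+3 = 10.1, β = 5.6+18 = 23.6.
E[θ | data] = 10.1/(10.1+23.6) = 0.300.

Posterior mean ≈ 0.300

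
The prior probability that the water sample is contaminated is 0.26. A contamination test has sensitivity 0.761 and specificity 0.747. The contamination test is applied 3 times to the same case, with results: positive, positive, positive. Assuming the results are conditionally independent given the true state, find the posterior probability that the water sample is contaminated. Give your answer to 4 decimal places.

Let H be the event that the water sample is contaminated; start with P(H) = 0.26. P('positive'|H) = 0.761, P('positive'|¬H) = 0.253.
Update on result 1 ('positive'): P(H) ← 0.761·0.2600 / (0.761·0.2600 + 0.253·0.7400) = 0.19786/0.38508 = 0.5138.
Update on result 2 ('positive'): P(H) ← 0.761·0.5138 / (0.761·0.5138 + 0.253·0.4862) = 0.39101/0.51402 = 0.7607.
Update on result 3 ('positive'): P(H) ← 0.761·0.7607 / (0.761·0.7607 + 0.253·0.2393) = 0.57889/0.63944 = 0.9053.

Posterior P(H) ≈ 0.9053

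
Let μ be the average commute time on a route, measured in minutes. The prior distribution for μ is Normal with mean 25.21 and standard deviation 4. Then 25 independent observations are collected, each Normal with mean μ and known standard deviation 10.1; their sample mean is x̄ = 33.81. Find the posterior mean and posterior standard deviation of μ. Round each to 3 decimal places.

With known σ, the Normal prior is conjugate. Weight on the data is w = (n/σ²)/(n/σ² + 1/τ₀²) = 0.245074/(0.245074+0.0625000) = 0.79680.
Posterior mean = w·x̄ + (1−w)·μ₀ = 0.79680·33.81 + 0.20320·25.21 = 32.062. Posterior variance = 1/(0.245074+0.0625000) = 3.25125, so SD = 1.803.

Posterior mean ≈ 32.062; posterior SD ≈ 1.803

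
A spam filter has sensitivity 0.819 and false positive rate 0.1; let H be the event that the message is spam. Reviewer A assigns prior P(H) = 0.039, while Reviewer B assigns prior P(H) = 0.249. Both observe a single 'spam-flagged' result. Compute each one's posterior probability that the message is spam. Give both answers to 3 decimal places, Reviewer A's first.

The likelihood ratio for a 'spam-flagged' result is 0.819/0.1 = 8.1900.
Reviewer A: prior odds 0.039/0.961 = 0.040583; posterior odds 0.33237; posterior probability 0.249.
Reviewer B: prior odds 0.249/0.751 = 0.33156; posterior odds 2.7155; posterior probability 0.731.

Reviewer A: 0.249; Reviewer B: 0.731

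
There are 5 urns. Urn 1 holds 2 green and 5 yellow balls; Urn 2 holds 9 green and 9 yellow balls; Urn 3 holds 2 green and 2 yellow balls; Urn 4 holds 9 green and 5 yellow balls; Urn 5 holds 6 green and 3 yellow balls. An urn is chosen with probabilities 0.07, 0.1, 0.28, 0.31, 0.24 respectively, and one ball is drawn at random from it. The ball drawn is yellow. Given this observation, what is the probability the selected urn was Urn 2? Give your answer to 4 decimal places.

P(yellow|Urn 1) = 0.7143; P(yellow|Urn 2) = 0.5; P(yellow|Urn 3) = 0.5; P(yellow|Urn 4) = 0.3571; P(yellow|Urn 5) = 0.3333.
Prior × likelihood for each source: 0.07·0.7143=0.05000, 0.1·0.5=0.05000, 0.28·0.5=0.1400, 0.31·0.3571=0.1107, 0.24·0.3333=0.08000. Summing gives P(yellow) = 0.43071.
P(Urn 2 | yellow) = 0.05000 / 0.43071 = 0.1161.

Posterior probability ≈ 0.1161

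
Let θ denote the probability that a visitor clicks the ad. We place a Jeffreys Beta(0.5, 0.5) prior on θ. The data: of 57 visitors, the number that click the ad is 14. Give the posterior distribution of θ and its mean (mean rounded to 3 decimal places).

Observing 14 successes and 43 failures updates Beta(0.5, 0.5) by adding the success and failure counts to the two shape parameters: α = 0.5+14 = 14.5, β = 0.5+43 = 43.5.
E[θ | data] = 14.5/(14.5+43.5) = 0.250.

Posterior: Beta(14.5, 43.5); mean ≈ 0.250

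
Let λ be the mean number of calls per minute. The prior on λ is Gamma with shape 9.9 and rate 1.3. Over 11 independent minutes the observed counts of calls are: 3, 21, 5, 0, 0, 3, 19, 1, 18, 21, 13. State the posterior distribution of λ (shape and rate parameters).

Posterior: Gamma(shape=113.9, rate=12.3)

The Poisson likelihood adds the total count to the shape and the number of exposure periods to the rate. Here ∑xᵢ = 104 and n = 11, so shape 9.9→113.9 and rate 1.3→12.3.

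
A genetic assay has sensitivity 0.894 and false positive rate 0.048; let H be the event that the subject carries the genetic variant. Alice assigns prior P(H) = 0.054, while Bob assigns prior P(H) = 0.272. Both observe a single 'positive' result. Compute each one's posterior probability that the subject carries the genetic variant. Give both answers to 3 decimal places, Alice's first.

Alice: 0.515; Bob: 0.874

The likelihood ratio for a 'positive' result is 0.894/0.048 = 18.625.
Alice: prior odds 0.054/0.946 = 0.057082; posterior odds 1.0632; posterior probability 0.515.
Bob: prior odds 0.272/0.728 = 0.37363; posterior odds 6.9588; posterior probability 0.874.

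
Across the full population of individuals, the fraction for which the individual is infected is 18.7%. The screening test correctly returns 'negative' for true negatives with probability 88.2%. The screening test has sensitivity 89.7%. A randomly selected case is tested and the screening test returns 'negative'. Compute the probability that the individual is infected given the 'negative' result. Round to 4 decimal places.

P(H | E) ≈ 0.0262

Write H for 'the individual is infected'. Prior odds H:¬H = 0.187/0.813 = 0.23001. For the 'negative' outcome, the likelihood ratio is 0.103/0.882 = 0.11678.
Posterior odds = 0.23001 × 0.11678 = 0.026861, so P(H|E) = 0.026861/(1+0.026861) = 0.0262.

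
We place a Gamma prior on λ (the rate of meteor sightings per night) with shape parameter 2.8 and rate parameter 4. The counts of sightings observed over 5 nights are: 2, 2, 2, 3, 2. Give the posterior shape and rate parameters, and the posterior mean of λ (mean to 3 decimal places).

Total count ∑xᵢ = 11 over n = 5 nights.
Gamma is conjugate to the Poisson likelihood: posterior is Gamma(shape = 2.8+11 = 13.8, rate = 4+5 = 9).
E[λ | data] = 13.8/9 = 1.533.

Posterior: Gamma(shape=13.8, rate=9); mean ≈ 1.533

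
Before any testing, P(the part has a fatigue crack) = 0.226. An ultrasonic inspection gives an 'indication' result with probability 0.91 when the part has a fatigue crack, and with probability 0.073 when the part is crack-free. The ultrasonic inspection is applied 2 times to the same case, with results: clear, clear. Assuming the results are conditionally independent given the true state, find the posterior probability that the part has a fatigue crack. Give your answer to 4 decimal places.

Posterior P(H) ≈ 0.0027

With H the event that the part has a fatigue crack, the joint likelihood of the observed sequence is P(data|H) = 0.09·0.09 = 0.0081000 and P(data|¬H) = 0.927·0.927 = 0.85933.
Bayes: P(H|data) = 0.226·0.0081000 / (0.226·0.0081000 + 0.774·0.85933) = 0.0018306/0.66695 = 0.0027.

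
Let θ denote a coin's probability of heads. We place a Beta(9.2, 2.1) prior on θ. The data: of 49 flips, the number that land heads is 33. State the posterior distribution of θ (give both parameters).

Observing 33 successes and 16 failures updates Beta(9.2, 2.1) by adding the success and failure counts to the two shape parameters: α = 9.2+33 = 42.2, β = 2.1+16 = 18.1.

Posterior: Beta(42.2, 18.1)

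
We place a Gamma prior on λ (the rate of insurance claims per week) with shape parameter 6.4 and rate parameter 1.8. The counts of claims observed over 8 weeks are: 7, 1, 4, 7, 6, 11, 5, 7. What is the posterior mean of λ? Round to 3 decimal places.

The Poisson likelihood adds the total count to the shape and the number of exposure periods to the rate. Here ∑xᵢ = 48 and n = 8, so shape 6.4→54.4 and rate 1.8→9.8.
E[λ | data] = 54.4/9.8 = 5.551.

Posterior mean ≈ 5.551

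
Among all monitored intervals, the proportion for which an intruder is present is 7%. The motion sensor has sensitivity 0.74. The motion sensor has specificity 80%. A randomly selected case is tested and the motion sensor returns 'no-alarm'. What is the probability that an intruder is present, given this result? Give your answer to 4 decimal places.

Write H for 'an intruder is present'. Prior odds H:¬H = 0.07/0.93 = 0.075269. For the 'no-alarm' outcome, the likelihood ratio is 0.26/0.8 = 0.32500.
Posterior odds = 0.075269 × 0.32500 = 0.024462, so P(H|E) = 0.024462/(1+0.024462) = 0.0239.

P(H | E) ≈ 0.0239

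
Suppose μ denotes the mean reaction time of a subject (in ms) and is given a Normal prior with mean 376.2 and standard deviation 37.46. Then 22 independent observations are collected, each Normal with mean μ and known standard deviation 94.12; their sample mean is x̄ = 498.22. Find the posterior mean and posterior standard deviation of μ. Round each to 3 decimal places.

Prior precision 1/τ₀² = 1/37.46² = 0.00071263; data precision n/σ² = 22/94.12² = 0.00248347.
Posterior precision = 0.00071263 + 0.00248347 = 0.00319610, giving posterior SD = 1/√0.00319610 = 17.688.
Posterior mean = (0.00071263·376.2 + 0.00248347·498.22) / 0.00319610 = 471.013.

Posterior mean ≈ 471.013; posterior SD ≈ 17.688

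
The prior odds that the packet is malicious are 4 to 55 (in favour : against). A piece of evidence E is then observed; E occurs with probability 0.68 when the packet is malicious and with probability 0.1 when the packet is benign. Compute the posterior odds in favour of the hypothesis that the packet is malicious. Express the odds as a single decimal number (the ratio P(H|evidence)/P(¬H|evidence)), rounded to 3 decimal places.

Posterior odds ≈ 0.495

Prior odds = 4/55 = 0.072727.
Likelihood ratio for E = 0.68/0.1 = 6.8000.
Posterior odds = prior odds × LR = 0.49455.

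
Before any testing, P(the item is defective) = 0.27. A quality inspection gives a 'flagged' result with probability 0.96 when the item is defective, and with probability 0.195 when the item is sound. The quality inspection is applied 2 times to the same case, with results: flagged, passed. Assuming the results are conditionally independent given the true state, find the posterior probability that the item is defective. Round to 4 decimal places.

With H the event that the item is defective, the joint likelihood of the observed sequence is P(data|H) = 0.96·0.04 = 0.038400 and P(data|¬H) = 0.195·0.805 = 0.15698.
Bayes: P(H|data) = 0.27·0.038400 / (0.27·0.038400 + 0.73·0.15698) = 0.010368/0.12496 = 0.0830.

Posterior P(H) ≈ 0.0830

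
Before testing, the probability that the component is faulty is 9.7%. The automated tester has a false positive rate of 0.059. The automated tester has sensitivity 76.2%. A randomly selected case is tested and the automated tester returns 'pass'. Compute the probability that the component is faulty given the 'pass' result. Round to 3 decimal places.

Write H for 'the component is faulty'. Prior odds H:¬H = 0.097/0.903 = 0.10742. For the 'pass' outcome, the likelihood ratio is 0.238/0.941 = 0.25292.
Posterior odds = 0.10742 × 0.25292 = 0.027169, so P(H|E) = 0.027169/(1+0.027169) = 0.026.

P(H | E) ≈ 0.026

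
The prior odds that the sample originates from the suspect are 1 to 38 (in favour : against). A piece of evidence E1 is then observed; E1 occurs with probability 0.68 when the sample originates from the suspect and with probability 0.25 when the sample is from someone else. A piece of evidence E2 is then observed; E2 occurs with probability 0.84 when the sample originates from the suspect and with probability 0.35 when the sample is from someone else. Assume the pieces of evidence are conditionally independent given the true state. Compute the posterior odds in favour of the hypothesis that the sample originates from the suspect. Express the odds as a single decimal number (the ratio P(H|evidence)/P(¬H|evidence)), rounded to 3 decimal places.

Prior odds = 1/38 = 0.026316.
Likelihood ratio for E1 = 0.68/0.25 = 2.7200.
Likelihood ratio for E2 = 0.84/0.35 = 2.4000.
Posterior odds = prior odds × LR₁ × LR₂ = 0.17179.

Posterior odds ≈ 0.172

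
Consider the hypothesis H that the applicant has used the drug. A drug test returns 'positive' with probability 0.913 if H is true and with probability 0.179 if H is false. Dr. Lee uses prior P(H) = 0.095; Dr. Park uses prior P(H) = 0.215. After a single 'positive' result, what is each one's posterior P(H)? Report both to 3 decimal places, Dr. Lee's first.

Dr. Lee: 0.349; Dr. Park: 0.583

The likelihood ratio for a 'positive' result is 0.913/0.179 = 5.1006.
Dr. Lee: prior odds 0.095/0.905 = 0.10497; posterior odds 0.53542; posterior probability 0.349.
Dr. Park: prior odds 0.215/0.785 = 0.27389; posterior odds 1.3970; posterior probability 0.583.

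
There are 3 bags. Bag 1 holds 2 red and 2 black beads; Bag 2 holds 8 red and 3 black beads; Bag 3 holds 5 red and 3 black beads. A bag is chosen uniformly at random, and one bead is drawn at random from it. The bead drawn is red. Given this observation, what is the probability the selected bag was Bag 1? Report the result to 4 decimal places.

Posterior probability ≈ 0.2699

Tabulate prior·likelihood by source: [1] prior 0.333333, lik 0.5, product 0.1667; [2] prior 0.333333, lik 0.7273, product 0.2424; [3] prior 0.333333, lik 0.625, product 0.2083.
Normalizing constant = 0.61742; the posterior for Bag 1 is its product over the sum, 0.1667/0.61742 = 0.2699.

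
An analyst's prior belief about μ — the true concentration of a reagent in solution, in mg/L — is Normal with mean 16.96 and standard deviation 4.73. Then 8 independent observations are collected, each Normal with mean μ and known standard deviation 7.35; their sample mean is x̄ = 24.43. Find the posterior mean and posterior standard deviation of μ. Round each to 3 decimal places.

Prior precision 1/τ₀² = 1/4.73² = 0.0446969; data precision n/σ² = 8/7.35² = 0.148086.
Posterior precision = 0.0446969 + 0.148086 = 0.192783, giving posterior SD = 1/√0.192783 = 2.278.
Posterior mean = (0.0446969·16.96 + 0.148086·24.43) / 0.192783 = 22.698.

Posterior mean ≈ 22.698; posterior SD ≈ 2.278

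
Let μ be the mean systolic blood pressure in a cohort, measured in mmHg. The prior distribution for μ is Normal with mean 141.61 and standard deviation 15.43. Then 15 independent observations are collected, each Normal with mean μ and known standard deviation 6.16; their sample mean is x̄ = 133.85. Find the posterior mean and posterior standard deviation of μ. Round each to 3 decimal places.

Posterior mean ≈ 133.932; posterior SD ≈ 1.582

With known σ, the Normal prior is conjugate. Weight on the data is w = (n/σ²)/(n/σ² + 1/τ₀²) = 0.395303/(0.395303+0.00420018) = 0.98949.
Posterior mean = w·x̄ + (1−w)·μ₀ = 0.98949·133.85 + 0.010514·141.61 = 133.932. Posterior variance = 1/(0.395303+0.00420018) = 2.50311, so SD = 1.582.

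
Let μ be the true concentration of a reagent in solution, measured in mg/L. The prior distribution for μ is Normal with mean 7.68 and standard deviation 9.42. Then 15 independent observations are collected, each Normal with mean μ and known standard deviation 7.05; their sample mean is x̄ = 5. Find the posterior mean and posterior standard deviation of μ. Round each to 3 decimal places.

Posterior mean ≈ 5.096; posterior SD ≈ 1.787

With known σ, the Normal prior is conjugate. Weight on the data is w = (n/σ²)/(n/σ² + 1/τ₀²) = 0.301796/(0.301796+0.0112693) = 0.96400.
Posterior mean = w·x̄ + (1−w)·μ₀ = 0.96400·5 + 0.035997·7.68 = 5.096. Posterior variance = 1/(0.301796+0.0112693) = 3.19422, so SD = 1.787.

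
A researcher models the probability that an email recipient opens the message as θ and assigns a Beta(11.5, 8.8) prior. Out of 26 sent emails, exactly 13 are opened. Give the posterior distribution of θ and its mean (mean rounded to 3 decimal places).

Posterior: Beta(24.5, 21.8); mean ≈ 0.529

The binomial likelihood is conjugate to the Beta prior: with 13 successes and 13 failures, the posterior is Beta(11.5+13, 8.8+13) = Beta(24.5, 21.8).
Posterior mean = α/(α+β) = 24.5/46.3 = 0.529.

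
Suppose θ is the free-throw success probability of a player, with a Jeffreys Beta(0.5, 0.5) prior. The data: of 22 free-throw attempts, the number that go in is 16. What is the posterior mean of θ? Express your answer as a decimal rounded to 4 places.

Observing 16 successes and 6 failures updates Beta(0.5, 0.5) by adding the success and failure counts to the two shape parameters: α = 0.5+16 = 16.5, β = 0.5+6 = 6.5.
E[θ | data] = 16.5/(16.5+6.5) = 0.7174.

Posterior mean ≈ 0.7174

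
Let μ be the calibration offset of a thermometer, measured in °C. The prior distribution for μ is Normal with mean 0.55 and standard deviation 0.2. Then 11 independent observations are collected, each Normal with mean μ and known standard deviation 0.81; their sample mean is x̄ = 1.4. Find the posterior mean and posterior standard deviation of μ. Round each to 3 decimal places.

With known σ, the Normal prior is conjugate. Weight on the data is w = (n/σ²)/(n/σ² + 1/τ₀²) = 16.7657/(16.7657+25.0000) = 0.40142.
Posterior mean = w·x̄ + (1−w)·μ₀ = 0.40142·1.4 + 0.59858·0.55 = 0.891. Posterior variance = 1/(16.7657+25.0000) = 0.0239431, so SD = 0.155.

Posterior mean ≈ 0.891; posterior SD ≈ 0.155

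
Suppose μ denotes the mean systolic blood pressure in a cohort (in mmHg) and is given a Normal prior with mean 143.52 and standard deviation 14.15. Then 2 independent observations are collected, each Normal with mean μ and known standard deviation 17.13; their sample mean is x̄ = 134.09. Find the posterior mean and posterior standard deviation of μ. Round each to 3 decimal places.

Posterior mean ≈ 138.078; posterior SD ≈ 9.202

Prior precision 1/τ₀² = 1/14.15² = 0.00499444; data precision n/σ² = 2/17.13² = 0.00681578.
Posterior precision = 0.00499444 + 0.00681578 = 0.0118102, giving posterior SD = 1/√0.0118102 = 9.202.
Posterior mean = (0.00499444·143.52 + 0.00681578·134.09) / 0.0118102 = 138.078.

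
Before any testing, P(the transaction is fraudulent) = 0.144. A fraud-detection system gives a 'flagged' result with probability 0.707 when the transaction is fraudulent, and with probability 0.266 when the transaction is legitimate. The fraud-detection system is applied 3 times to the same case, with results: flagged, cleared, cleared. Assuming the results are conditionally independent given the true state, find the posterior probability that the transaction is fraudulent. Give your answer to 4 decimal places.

Posterior P(H) ≈ 0.0665

With H the event that the transaction is fraudulent, the joint likelihood of the observed sequence is P(data|H) = 0.707·0.293·0.293 = 0.060695 and P(data|¬H) = 0.266·0.734·0.734 = 0.14331.
Bayes: P(H|data) = 0.144·0.060695 / (0.144·0.060695 + 0.856·0.14331) = 0.0087401/0.13141 = 0.0665.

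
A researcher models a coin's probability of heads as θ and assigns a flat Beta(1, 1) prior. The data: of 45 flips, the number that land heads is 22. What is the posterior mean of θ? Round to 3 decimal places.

The binomial likelihood is conjugate to the Beta prior: with 22 successes and 23 failures, the posterior is Beta(1+22, 1+23) = Beta(23, 24).
Posterior mean = α/(α+β) = 23/47 = 0.489.

Posterior mean ≈ 0.489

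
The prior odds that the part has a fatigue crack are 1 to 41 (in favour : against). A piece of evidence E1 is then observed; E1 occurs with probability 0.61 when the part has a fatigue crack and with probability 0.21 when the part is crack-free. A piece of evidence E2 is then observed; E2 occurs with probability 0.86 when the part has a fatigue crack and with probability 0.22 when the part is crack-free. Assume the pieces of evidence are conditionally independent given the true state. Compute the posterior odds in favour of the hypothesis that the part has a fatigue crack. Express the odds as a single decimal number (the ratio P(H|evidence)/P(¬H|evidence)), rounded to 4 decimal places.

Posterior odds ≈ 0.2770

Prior odds = 1/41 = 0.024390.
Likelihood ratio for E1 = 0.61/0.21 = 2.9048.
Likelihood ratio for E2 = 0.86/0.22 = 3.9091.
Posterior odds = prior odds × LR₁ × LR₂ = 0.27695.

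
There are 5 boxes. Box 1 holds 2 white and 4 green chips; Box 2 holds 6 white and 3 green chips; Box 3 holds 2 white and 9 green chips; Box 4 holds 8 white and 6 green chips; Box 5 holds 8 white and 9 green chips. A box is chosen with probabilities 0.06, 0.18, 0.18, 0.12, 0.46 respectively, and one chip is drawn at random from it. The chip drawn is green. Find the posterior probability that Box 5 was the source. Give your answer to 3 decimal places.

Posterior probability ≈ 0.449

P(green|Box 1) = 0.6667; P(green|Box 2) = 0.3333; P(green|Box 3) = 0.8182; P(green|Box 4) = 0.4286; P(green|Box 5) = 0.5294.
Prior × likelihood for each source: 0.06·0.6667=0.04000, 0.18·0.3333=0.06000, 0.18·0.8182=0.1473, 0.12·0.4286=0.05143, 0.46·0.5294=0.2435. Summing gives P(green) = 0.54223.
P(Box 5 | green) = 0.2435 / 0.54223 = 0.449.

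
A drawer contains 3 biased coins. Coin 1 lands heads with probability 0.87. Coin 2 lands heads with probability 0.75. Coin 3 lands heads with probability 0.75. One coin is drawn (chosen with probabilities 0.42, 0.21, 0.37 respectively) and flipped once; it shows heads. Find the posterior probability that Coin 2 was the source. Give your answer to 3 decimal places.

Posterior probability ≈ 0.197

P(heads|C1) = 0.87; P(heads|C2) = 0.75; P(heads|C3) = 0.75.
Prior × likelihood for each source: 0.42·0.87=0.3654, 0.21·0.75=0.1575, 0.37·0.75=0.2775. Summing gives P(heads) = 0.80040.
P(Coin 2 | heads) = 0.1575 / 0.80040 = 0.197.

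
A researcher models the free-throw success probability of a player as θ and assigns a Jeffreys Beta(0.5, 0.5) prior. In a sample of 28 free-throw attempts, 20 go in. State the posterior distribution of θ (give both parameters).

Posterior: Beta(20.5, 8.5)

The binomial likelihood is conjugate to the Beta prior: with 20 successes and 8 failures, the posterior is Beta(0.5+20, 0.5+8) = Beta(20.5, 8.5).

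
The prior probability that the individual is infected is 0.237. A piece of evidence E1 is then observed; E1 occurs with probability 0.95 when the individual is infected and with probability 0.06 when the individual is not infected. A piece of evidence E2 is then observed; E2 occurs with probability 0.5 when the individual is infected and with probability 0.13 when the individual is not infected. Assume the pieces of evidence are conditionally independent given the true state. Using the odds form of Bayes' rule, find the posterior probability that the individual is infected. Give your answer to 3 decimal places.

Prior odds = 0.237/(1−0.237) = 0.31062. In log-odds, ln(0.31062) = -1.1692.
Add log likelihood ratios: ln(15.833) + ln(3.8462) = 4.1092.
Posterior log-odds = 2.9400, so posterior odds = exp(2.9400) = 18.916. Converting, P(H|E) = 18.916/19.916 = 0.950.

Posterior probability ≈ 0.950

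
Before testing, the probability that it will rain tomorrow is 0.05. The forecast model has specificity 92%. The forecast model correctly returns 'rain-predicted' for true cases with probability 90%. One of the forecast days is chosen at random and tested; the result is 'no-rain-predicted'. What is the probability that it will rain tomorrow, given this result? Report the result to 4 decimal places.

P(H | E) ≈ 0.0057

Write H for 'it will rain tomorrow'. Prior odds H:¬H = 0.05/0.95 = 0.052632. For the 'no-rain-predicted' outcome, the likelihood ratio is 0.1/0.92 = 0.10870.
Posterior odds = 0.052632 × 0.10870 = 0.0057208, so P(H|E) = 0.0057208/(1+0.0057208) = 0.0057.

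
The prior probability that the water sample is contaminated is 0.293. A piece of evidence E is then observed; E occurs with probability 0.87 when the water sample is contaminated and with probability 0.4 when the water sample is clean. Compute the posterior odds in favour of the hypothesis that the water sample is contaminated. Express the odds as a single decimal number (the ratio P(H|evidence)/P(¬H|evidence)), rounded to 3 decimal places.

Prior odds = 0.293/(1−0.293) = 0.41443.
Likelihood ratio for E = 0.87/0.4 = 2.1750.
Posterior odds = prior odds × LR = 0.90138.

Posterior odds ≈ 0.901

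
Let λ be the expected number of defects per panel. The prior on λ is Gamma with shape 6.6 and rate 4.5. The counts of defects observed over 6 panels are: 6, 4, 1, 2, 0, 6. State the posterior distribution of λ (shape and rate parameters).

Total count ∑xᵢ = 19 over n = 6 panels.
Gamma is conjugate to the Poisson likelihood: posterior is Gamma(shape = 6.6+19 = 25.6, rate = 4.5+6 = 10.5).

Posterior: Gamma(shape=25.6, rate=10.5)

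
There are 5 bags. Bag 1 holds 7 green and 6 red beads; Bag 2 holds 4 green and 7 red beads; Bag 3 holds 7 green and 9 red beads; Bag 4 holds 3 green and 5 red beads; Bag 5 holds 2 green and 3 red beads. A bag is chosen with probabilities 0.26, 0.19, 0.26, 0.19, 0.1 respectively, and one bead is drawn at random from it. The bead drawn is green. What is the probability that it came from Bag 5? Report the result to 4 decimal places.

Posterior probability ≈ 0.0921

P(green|Bag 1) = 0.5385; P(green|Bag 2) = 0.3636; P(green|Bag 3) = 0.4375; P(green|Bag 4) = 0.375; P(green|Bag 5) = 0.4.
Prior × likelihood for each source: 0.26·0.5385=0.1400, 0.19·0.3636=0.06909, 0.26·0.4375=0.1138, 0.19·0.375=0.07125, 0.1·0.4=0.04000. Summing gives P(green) = 0.43409.
P(Bag 5 | green) = 0.04000 / 0.43409 = 0.0921.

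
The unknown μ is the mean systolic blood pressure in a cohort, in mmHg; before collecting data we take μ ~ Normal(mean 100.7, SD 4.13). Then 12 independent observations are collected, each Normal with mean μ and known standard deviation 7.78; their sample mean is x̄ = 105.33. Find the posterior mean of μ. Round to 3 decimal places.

Posterior mean ≈ 104.273

With known σ, the Normal prior is conjugate. Weight on the data is w = (n/σ²)/(n/σ² + 1/τ₀²) = 0.198254/(0.198254+0.0586273) = 0.77177.
Posterior mean = w·x̄ + (1−w)·μ₀ = 0.77177·105.33 + 0.22823·100.7 = 104.273.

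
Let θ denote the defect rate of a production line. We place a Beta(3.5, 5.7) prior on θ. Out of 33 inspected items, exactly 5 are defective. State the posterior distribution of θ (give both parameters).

Observing 5 successes and 28 failures updates Beta(3.5, 5.7) by adding the success and failure counts to the two shape parameters: α = 3.5+5 = 8.5, β = 5.7+28 = 33.7.

Posterior: Beta(8.5, 33.7)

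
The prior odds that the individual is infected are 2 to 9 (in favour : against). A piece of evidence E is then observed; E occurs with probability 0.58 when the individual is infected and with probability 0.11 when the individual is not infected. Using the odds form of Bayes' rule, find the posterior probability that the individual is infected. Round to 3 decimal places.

Prior odds = 2/9 = 0.22222.
Likelihood ratio for E = 0.58/0.11 = 5.2727.
Posterior odds = prior odds × LR = 1.1717.
Posterior probability = odds/(1+odds) = 1.1717/2.1717 = 0.540.

Posterior probability ≈ 0.540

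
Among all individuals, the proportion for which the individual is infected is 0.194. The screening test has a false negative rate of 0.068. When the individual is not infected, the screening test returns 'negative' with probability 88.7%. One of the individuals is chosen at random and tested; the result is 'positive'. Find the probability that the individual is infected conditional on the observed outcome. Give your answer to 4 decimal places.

Write H for 'the individual is infected'. Prior odds H:¬H = 0.194/0.806 = 0.24069. For the 'positive' outcome, the likelihood ratio is 0.932/0.113 = 8.2478.
Posterior odds = 0.24069 × 8.2478 = 1.9852, so P(H|E) = 1.9852/(1+1.9852) = 0.6650.

P(H | E) ≈ 0.6650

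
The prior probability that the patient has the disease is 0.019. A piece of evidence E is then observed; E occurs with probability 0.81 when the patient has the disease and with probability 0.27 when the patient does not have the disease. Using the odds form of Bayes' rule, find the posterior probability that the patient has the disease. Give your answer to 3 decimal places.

Posterior probability ≈ 0.055

Prior odds = 0.019/(1−0.019) = 0.019368. In log-odds, ln(0.019368) = -3.9441.
Add log likelihood ratio: ln(3.0000) = 1.0986.
Posterior log-odds = -2.8455, so posterior odds = exp(-2.8455) = 0.058104. Converting, P(H|E) = 0.058104/1.0581 = 0.055.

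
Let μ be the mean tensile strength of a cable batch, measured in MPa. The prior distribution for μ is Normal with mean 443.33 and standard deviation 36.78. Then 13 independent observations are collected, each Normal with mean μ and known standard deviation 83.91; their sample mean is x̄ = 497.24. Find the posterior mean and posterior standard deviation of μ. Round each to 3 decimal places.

Posterior mean ≈ 481.827; posterior SD ≈ 19.666

With known σ, the Normal prior is conjugate. Weight on the data is w = (n/σ²)/(n/σ² + 1/τ₀²) = 0.00184636/(0.00184636+0.00073922) = 0.71410.
Posterior mean = w·x̄ + (1−w)·μ₀ = 0.71410·497.24 + 0.28590·443.33 = 481.827. Posterior variance = 1/(0.00184636+0.00073922) = 386.760, so SD = 19.666.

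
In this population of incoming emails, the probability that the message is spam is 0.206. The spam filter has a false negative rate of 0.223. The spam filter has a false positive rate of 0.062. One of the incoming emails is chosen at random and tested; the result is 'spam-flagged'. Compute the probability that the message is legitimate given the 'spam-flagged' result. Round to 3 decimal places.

Let H be the event that the message is spam. P(H) = 0.206, so P(¬H) = 0.794. With E the 'spam-flagged' result, P(E|H) = 0.777 and P(E|¬H) = 0.062.
P(E) = 0.777·0.206 + 0.062·0.794 = 0.16006 + 0.049228 = 0.20929.
By Bayes' theorem, P(H|E) = 0.16006 / 0.20929 = 0.765. Hence P(¬H|E) = 1 − 0.765 = 0.235.

P(¬H | E) ≈ 0.235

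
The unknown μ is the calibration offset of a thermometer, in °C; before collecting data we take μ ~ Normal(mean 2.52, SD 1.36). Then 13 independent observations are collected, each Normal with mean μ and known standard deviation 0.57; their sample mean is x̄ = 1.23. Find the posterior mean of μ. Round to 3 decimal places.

Prior precision 1/τ₀² = 1/1.36² = 0.540657; data precision n/σ² = 13/0.57² = 40.0123.
Posterior precision = 0.540657 + 40.0123 = 40.5530.
Posterior mean = (0.540657·2.52 + 40.0123·1.23) / 40.5530 = 1.247.

Posterior mean ≈ 1.247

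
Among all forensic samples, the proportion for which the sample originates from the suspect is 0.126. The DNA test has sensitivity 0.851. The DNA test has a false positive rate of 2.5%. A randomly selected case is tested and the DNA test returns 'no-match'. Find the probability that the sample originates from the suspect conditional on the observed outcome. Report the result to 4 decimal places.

Write H for 'the sample originates from the suspect'. Prior odds H:¬H = 0.126/0.874 = 0.14416. For the 'no-match' outcome, the likelihood ratio is 0.149/0.975 = 0.15282.
Posterior odds = 0.14416 × 0.15282 = 0.022031, so P(H|E) = 0.022031/(1+0.022031) = 0.0216.

P(H | E) ≈ 0.0216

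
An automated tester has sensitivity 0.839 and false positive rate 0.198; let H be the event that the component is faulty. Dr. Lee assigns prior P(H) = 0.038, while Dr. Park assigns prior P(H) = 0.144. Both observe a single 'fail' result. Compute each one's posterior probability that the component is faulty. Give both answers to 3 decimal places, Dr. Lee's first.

Dr. Lee: 0.143; Dr. Park: 0.416

The likelihood ratio for a 'fail' result is 0.839/0.198 = 4.2374.
Dr. Lee: prior odds 0.038/0.962 = 0.039501; posterior odds 0.16738; posterior probability 0.143.
Dr. Park: prior odds 0.144/0.856 = 0.16822; posterior odds 0.71283; posterior probability 0.416.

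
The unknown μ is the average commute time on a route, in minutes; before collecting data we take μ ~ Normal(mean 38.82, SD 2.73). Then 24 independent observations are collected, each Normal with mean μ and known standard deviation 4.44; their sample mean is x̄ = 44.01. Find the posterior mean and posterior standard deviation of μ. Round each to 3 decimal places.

Posterior mean ≈ 43.495; posterior SD ≈ 0.860

Prior precision 1/τ₀² = 1/2.73² = 0.134176; data precision n/σ² = 24/4.44² = 1.21743.
Posterior precision = 0.134176 + 1.21743 = 1.35161, giving posterior SD = 1/√1.35161 = 0.860.
Posterior mean = (0.134176·38.82 + 1.21743·44.01) / 1.35161 = 43.495.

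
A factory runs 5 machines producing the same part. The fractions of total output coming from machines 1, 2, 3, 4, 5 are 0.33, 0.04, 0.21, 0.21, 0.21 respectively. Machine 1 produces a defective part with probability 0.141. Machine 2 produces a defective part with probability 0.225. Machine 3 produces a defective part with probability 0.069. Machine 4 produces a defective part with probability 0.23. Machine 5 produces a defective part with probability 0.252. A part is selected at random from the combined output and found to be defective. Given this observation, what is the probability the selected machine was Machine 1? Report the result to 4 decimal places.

Tabulate prior·likelihood by source: [1] prior 0.33, lik 0.141, product 0.04653; [2] prior 0.04, lik 0.225, product 0.009000; [3] prior 0.21, lik 0.069, product 0.01449; [4] prior 0.21, lik 0.23, product 0.04830; [5] prior 0.21, lik 0.252, product 0.05292.
Normalizing constant = 0.17124; the posterior for Machine 1 is its product over the sum, 0.04653/0.17124 = 0.2717.

Posterior probability ≈ 0.2717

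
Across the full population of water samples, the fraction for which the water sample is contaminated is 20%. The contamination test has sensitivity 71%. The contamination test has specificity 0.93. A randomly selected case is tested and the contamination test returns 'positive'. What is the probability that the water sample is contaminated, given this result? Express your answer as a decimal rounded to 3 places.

P(H | E) ≈ 0.717

Write H for 'the water sample is contaminated'. Prior odds H:¬H = 0.2/0.8 = 0.25000. For the 'positive' outcome, the likelihood ratio is 0.71/0.07 = 10.143.
Posterior odds = 0.25000 × 10.143 = 2.5357, so P(H|E) = 2.5357/(1+2.5357) = 0.717.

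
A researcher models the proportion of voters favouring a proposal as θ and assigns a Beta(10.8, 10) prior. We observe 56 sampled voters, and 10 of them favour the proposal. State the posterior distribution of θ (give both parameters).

Observing 10 successes and 46 failures updates Beta(10.8, 10) by adding the success and failure counts to the two shape parameters: α = 10.8+10 = 20.8, β = 10+46 = 56.

Posterior: Beta(20.8, 56)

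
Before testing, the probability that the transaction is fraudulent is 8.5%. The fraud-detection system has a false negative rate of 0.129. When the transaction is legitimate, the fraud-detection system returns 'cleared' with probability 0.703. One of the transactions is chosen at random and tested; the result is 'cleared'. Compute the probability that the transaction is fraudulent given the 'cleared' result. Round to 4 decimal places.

P(H | E) ≈ 0.0168

Let H be the event that the transaction is fraudulent. P(H) = 0.085, so P(¬H) = 0.915. With E the 'cleared' result, P(E|H) = 0.129 and P(E|¬H) = 0.703.
P(E) = 0.129·0.085 + 0.703·0.915 = 0.010965 + 0.64324 = 0.65421.
By Bayes' theorem, P(H|E) = 0.010965 / 0.65421 = 0.0168.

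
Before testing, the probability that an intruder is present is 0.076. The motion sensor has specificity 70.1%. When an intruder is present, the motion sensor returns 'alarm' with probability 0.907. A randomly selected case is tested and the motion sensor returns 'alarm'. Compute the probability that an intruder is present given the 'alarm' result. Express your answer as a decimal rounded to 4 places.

P(H | E) ≈ 0.1997

Let H be the event that an intruder is present. P(H) = 0.076, so P(¬H) = 0.924. With E the 'alarm' result, P(E|H) = 0.907 and P(E|¬H) = 0.299.
P(E) = 0.907·0.076 + 0.299·0.924 = 0.068932 + 0.27628 = 0.34521.
By Bayes' theorem, P(H|E) = 0.068932 / 0.34521 = 0.1997.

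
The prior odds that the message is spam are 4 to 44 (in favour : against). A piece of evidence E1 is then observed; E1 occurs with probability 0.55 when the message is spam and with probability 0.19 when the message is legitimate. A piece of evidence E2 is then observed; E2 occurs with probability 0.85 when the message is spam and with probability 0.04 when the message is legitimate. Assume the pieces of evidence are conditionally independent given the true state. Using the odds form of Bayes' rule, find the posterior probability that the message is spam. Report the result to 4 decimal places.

Posterior probability ≈ 0.8483

Prior odds = 4/44 = 0.090909. In log-odds, ln(0.090909) = -2.3979.
Add log likelihood ratios: ln(2.8947) + ln(21.250) = 4.1193.
Posterior log-odds = 1.7214, so posterior odds = exp(1.7214) = 5.5921. Converting, P(H|E) = 5.5921/6.5921 = 0.8483.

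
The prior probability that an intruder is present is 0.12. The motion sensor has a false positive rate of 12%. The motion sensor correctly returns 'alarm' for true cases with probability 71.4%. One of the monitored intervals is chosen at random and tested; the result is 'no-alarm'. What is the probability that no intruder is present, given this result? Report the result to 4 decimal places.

P(¬H | E) ≈ 0.9576

Let H be the event that an intruder is present. P(H) = 0.12, so P(¬H) = 0.88. With E the 'no-alarm' result, P(E|H) = 0.286 and P(E|¬H) = 0.88.
P(E) = 0.286·0.12 + 0.88·0.88 = 0.034320 + 0.77440 = 0.80872.
By Bayes' theorem, P(H|E) = 0.034320 / 0.80872 = 0.0424. Hence P(¬H|E) = 1 − 0.0424 = 0.9576.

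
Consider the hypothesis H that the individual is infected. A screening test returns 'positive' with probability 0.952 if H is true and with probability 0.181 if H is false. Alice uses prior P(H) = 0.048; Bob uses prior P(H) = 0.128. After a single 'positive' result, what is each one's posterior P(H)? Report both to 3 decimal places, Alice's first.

The likelihood ratio for a 'positive' result is 0.952/0.181 = 5.2597.
Alice: prior odds 0.048/0.952 = 0.050420; posterior odds 0.26519; posterior probability 0.210.
Bob: prior odds 0.128/0.872 = 0.14679; posterior odds 0.77206; posterior probability 0.436.

Alice: 0.210; Bob: 0.436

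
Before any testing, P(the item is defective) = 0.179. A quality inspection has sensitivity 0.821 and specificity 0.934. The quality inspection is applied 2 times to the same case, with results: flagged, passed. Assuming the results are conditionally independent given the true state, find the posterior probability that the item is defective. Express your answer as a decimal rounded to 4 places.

With H the event that the item is defective, the joint likelihood of the observed sequence is P(data|H) = 0.821·0.179 = 0.14696 and P(data|¬H) = 0.066·0.934 = 0.061644.
Bayes: P(H|data) = 0.179·0.14696 / (0.179·0.14696 + 0.821·0.061644) = 0.026306/0.076915 = 0.3420.

Posterior P(H) ≈ 0.3420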